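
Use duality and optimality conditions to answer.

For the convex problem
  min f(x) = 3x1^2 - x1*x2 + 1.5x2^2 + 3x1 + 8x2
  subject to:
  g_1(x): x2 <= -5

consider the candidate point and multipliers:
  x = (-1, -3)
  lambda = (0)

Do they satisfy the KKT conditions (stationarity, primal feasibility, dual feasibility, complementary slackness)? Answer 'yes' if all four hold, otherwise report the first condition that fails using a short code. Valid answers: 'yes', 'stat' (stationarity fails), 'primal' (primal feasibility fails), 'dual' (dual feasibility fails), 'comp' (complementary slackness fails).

Gradient of f: grad f(x) = Q x + c = (0, 0)
Constraint values g_i(x) = a_i^T x - b_i:
  g_1((-1, -3)) = 2
Stationarity residual: grad f(x) + sum_i lambda_i a_i = (0, 0)
  -> stationarity OK
Primal feasibility (all g_i <= 0): FAILS
Dual feasibility (all lambda_i >= 0): OK
Complementary slackness (lambda_i * g_i(x) = 0 for all i): OK

Verdict: the first failing condition is primal_feasibility -> primal.

primal


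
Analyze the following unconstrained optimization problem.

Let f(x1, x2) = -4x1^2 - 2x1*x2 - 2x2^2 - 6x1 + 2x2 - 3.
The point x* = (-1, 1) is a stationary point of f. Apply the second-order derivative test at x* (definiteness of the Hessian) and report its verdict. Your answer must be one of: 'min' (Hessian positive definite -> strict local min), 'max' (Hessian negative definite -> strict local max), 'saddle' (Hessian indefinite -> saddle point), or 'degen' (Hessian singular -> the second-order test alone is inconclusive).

Compute the Hessian H = grad^2 f:
  H = [[-8, -2], [-2, -4]]
Verify stationarity: grad f(x*) = H x* + g = (0, 0).
Eigenvalues of H: -8.8284, -3.1716.
Both eigenvalues < 0, so H is negative definite -> x* is a strict local max.

max


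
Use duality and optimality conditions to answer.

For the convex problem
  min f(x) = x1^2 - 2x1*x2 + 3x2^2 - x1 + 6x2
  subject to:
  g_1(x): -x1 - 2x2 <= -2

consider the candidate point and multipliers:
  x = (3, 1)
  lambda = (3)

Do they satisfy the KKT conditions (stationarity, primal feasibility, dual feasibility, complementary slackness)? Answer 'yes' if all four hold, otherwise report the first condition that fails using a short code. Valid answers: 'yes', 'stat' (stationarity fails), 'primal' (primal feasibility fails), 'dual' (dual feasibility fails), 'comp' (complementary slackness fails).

Gradient of f: grad f(x) = Q x + c = (3, 6)
Constraint values g_i(x) = a_i^T x - b_i:
  g_1((3, 1)) = -3
Stationarity residual: grad f(x) + sum_i lambda_i a_i = (0, 0)
  -> stationarity OK
Primal feasibility (all g_i <= 0): OK
Dual feasibility (all lambda_i >= 0): OK
Complementary slackness (lambda_i * g_i(x) = 0 for all i): FAILS

Verdict: the first failing condition is complementary_slackness -> comp.

comp


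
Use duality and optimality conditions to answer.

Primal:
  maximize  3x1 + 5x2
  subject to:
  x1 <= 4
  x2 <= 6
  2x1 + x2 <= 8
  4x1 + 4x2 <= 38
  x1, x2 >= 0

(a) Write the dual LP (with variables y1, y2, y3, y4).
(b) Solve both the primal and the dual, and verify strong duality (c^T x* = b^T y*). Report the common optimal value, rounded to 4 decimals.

The standard primal-dual pair for 'max c^T x s.t. A x <= b, x >= 0' is:
  Dual:  min b^T y  s.t.  A^T y >= c,  y >= 0.

So the dual LP is:
  minimize  4y1 + 6y2 + 8y3 + 38y4
  subject to:
    y1 + 2y3 + 4y4 >= 3
    y2 + y3 + 4y4 >= 5
    y1, y2, y3, y4 >= 0

Solving the primal: x* = (1, 6).
  primal value c^T x* = 33.
Solving the dual: y* = (0, 3.5, 1.5, 0).
  dual value b^T y* = 33.
Strong duality: c^T x* = b^T y*. Confirmed.

33


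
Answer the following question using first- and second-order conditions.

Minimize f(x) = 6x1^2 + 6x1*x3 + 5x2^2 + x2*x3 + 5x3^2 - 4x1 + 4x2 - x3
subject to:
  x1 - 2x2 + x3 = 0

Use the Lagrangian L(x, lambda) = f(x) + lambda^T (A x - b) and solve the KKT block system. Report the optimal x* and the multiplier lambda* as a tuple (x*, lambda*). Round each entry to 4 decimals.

Form the Lagrangian:
  L(x, lambda) = (1/2) x^T Q x + c^T x + lambda^T (A x - b)
Stationarity (grad_x L = 0): Q x + c + A^T lambda = 0.
Primal feasibility: A x = b.

This gives the KKT block system:
  [ Q   A^T ] [ x     ]   [-c ]
  [ A    0  ] [ lambda ] = [ b ]

Solving the linear system:
  x*      = (0.3137, 0.0153, -0.2832)
  lambda* = (1.9346)
  f(x*)   = -0.4553

x* = (0.3137, 0.0153, -0.2832), lambda* = (1.9346)


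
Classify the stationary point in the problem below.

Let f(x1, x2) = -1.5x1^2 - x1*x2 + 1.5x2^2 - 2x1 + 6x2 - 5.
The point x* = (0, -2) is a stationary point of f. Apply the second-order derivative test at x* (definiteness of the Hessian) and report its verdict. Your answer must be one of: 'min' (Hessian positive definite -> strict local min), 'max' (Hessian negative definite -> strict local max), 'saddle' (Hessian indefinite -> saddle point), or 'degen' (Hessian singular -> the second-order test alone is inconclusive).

Compute the Hessian H = grad^2 f:
  H = [[-3, -1], [-1, 3]]
Verify stationarity: grad f(x*) = H x* + g = (0, 0).
Eigenvalues of H: -3.1623, 3.1623.
Eigenvalues have mixed signs, so H is indefinite -> x* is a saddle point.

saddle


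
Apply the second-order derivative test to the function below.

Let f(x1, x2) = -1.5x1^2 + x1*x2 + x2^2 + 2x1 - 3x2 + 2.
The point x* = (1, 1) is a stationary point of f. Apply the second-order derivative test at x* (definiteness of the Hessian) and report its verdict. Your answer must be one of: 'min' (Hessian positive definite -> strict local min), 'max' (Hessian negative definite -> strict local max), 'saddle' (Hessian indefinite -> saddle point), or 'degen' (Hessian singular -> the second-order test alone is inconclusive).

Compute the Hessian H = grad^2 f:
  H = [[-3, 1], [1, 2]]
Verify stationarity: grad f(x*) = H x* + g = (0, 0).
Eigenvalues of H: -3.1926, 2.1926.
Eigenvalues have mixed signs, so H is indefinite -> x* is a saddle point.

saddle


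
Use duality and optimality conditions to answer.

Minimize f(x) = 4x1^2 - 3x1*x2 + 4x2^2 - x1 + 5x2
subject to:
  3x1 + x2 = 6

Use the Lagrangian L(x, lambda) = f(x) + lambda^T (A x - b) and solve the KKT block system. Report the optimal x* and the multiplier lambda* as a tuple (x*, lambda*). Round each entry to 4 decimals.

Form the Lagrangian:
  L(x, lambda) = (1/2) x^T Q x + c^T x + lambda^T (A x - b)
Stationarity (grad_x L = 0): Q x + c + A^T lambda = 0.
Primal feasibility: A x = b.

This gives the KKT block system:
  [ Q   A^T ] [ x     ]   [-c ]
  [ A    0  ] [ lambda ] = [ b ]

Solving the linear system:
  x*      = (1.8163, 0.551)
  lambda* = (-3.9592)
  f(x*)   = 12.3469

x* = (1.8163, 0.551), lambda* = (-3.9592)


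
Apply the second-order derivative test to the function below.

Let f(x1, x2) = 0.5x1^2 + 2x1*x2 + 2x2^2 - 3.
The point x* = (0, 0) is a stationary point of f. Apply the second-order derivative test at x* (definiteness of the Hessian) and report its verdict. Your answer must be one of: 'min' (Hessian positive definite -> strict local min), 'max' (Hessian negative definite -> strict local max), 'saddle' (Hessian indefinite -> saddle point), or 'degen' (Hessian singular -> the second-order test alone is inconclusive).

Compute the Hessian H = grad^2 f:
  H = [[1, 2], [2, 4]]
Verify stationarity: grad f(x*) = H x* + g = (0, 0).
Eigenvalues of H: 0, 5.
H has a zero eigenvalue (singular; positive semidefinite but not definite), so H is neither positive definite, negative definite, nor indefinite. The second-order test alone is inconclusive -> degen.
(Indeed, f is constant along the null direction of H through x*, so x* is not a strict local extremum.)

degen


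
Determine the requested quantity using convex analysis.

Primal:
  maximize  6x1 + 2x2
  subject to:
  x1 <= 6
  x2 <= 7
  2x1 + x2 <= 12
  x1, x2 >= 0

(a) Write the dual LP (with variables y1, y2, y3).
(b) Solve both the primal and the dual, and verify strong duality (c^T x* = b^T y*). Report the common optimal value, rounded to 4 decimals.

The standard primal-dual pair for 'max c^T x s.t. A x <= b, x >= 0' is:
  Dual:  min b^T y  s.t.  A^T y >= c,  y >= 0.

So the dual LP is:
  minimize  6y1 + 7y2 + 12y3
  subject to:
    y1 + 2y3 >= 6
    y2 + y3 >= 2
    y1, y2, y3 >= 0

Solving the primal: x* = (6, 0).
  primal value c^T x* = 36.
Solving the dual: y* = (2, 0, 2).
  dual value b^T y* = 36.
Strong duality: c^T x* = b^T y*. Confirmed.

36


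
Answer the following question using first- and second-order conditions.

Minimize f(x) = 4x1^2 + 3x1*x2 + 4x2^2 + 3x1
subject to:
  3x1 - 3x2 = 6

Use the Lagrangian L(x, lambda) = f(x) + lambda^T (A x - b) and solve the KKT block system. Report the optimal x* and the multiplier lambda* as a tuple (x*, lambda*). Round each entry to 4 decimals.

Form the Lagrangian:
  L(x, lambda) = (1/2) x^T Q x + c^T x + lambda^T (A x - b)
Stationarity (grad_x L = 0): Q x + c + A^T lambda = 0.
Primal feasibility: A x = b.

This gives the KKT block system:
  [ Q   A^T ] [ x     ]   [-c ]
  [ A    0  ] [ lambda ] = [ b ]

Solving the linear system:
  x*      = (0.8636, -1.1364)
  lambda* = (-2.1667)
  f(x*)   = 7.7955

x* = (0.8636, -1.1364), lambda* = (-2.1667)


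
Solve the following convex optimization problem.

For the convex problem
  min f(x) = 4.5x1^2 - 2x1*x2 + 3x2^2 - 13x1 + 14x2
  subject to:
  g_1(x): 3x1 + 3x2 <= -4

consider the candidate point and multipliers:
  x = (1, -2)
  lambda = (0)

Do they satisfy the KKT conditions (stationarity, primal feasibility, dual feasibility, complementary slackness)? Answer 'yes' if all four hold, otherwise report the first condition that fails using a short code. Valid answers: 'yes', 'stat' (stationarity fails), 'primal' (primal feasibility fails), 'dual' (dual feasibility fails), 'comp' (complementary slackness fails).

Gradient of f: grad f(x) = Q x + c = (0, 0)
Constraint values g_i(x) = a_i^T x - b_i:
  g_1((1, -2)) = 1
Stationarity residual: grad f(x) + sum_i lambda_i a_i = (0, 0)
  -> stationarity OK
Primal feasibility (all g_i <= 0): FAILS
Dual feasibility (all lambda_i >= 0): OK
Complementary slackness (lambda_i * g_i(x) = 0 for all i): OK

Verdict: the first failing condition is primal_feasibility -> primal.

primal


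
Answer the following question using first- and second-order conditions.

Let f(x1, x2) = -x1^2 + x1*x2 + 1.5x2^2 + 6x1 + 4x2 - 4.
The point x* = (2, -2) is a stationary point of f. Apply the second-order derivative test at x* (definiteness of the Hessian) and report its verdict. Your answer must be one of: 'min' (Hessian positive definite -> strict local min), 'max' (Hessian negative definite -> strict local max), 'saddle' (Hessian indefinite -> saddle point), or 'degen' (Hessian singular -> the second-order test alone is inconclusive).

Compute the Hessian H = grad^2 f:
  H = [[-2, 1], [1, 3]]
Verify stationarity: grad f(x*) = H x* + g = (0, 0).
Eigenvalues of H: -2.1926, 3.1926.
Eigenvalues have mixed signs, so H is indefinite -> x* is a saddle point.

saddle


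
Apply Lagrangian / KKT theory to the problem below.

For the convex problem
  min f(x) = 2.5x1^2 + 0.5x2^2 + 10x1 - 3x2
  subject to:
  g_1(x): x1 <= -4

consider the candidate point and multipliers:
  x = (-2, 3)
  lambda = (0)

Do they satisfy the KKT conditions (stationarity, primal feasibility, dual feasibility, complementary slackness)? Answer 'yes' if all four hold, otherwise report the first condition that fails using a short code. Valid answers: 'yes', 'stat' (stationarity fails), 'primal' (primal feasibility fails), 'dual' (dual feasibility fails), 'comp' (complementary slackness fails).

Gradient of f: grad f(x) = Q x + c = (0, 0)
Constraint values g_i(x) = a_i^T x - b_i:
  g_1((-2, 3)) = 2
Stationarity residual: grad f(x) + sum_i lambda_i a_i = (0, 0)
  -> stationarity OK
Primal feasibility (all g_i <= 0): FAILS
Dual feasibility (all lambda_i >= 0): OK
Complementary slackness (lambda_i * g_i(x) = 0 for all i): OK

Verdict: the first failing condition is primal_feasibility -> primal.

primal


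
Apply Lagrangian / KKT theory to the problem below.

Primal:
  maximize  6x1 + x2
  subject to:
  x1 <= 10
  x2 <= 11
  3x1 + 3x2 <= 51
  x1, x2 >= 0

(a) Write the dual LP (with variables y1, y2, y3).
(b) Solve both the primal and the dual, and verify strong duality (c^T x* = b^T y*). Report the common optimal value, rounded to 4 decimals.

The standard primal-dual pair for 'max c^T x s.t. A x <= b, x >= 0' is:
  Dual:  min b^T y  s.t.  A^T y >= c,  y >= 0.

So the dual LP is:
  minimize  10y1 + 11y2 + 51y3
  subject to:
    y1 + 3y3 >= 6
    y2 + 3y3 >= 1
    y1, y2, y3 >= 0

Solving the primal: x* = (10, 7).
  primal value c^T x* = 67.
Solving the dual: y* = (5, 0, 0.3333).
  dual value b^T y* = 67.
Strong duality: c^T x* = b^T y*. Confirmed.

67


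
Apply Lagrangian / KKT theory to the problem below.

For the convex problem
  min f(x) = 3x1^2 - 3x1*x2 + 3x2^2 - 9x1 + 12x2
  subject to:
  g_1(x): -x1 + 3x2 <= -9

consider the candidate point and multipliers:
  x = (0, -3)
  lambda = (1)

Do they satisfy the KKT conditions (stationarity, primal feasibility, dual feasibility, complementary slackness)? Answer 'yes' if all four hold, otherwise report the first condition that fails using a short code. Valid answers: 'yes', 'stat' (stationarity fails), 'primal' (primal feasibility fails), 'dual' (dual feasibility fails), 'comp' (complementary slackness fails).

Gradient of f: grad f(x) = Q x + c = (0, -6)
Constraint values g_i(x) = a_i^T x - b_i:
  g_1((0, -3)) = 0
Stationarity residual: grad f(x) + sum_i lambda_i a_i = (-1, -3)
  -> stationarity FAILS
Primal feasibility (all g_i <= 0): OK
Dual feasibility (all lambda_i >= 0): OK
Complementary slackness (lambda_i * g_i(x) = 0 for all i): OK

Verdict: the first failing condition is stationarity -> stat.

stat


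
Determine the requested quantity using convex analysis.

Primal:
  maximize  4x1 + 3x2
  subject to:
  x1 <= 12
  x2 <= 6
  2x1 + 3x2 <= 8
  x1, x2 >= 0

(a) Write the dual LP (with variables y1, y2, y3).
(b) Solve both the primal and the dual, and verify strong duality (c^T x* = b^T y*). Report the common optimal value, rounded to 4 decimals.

The standard primal-dual pair for 'max c^T x s.t. A x <= b, x >= 0' is:
  Dual:  min b^T y  s.t.  A^T y >= c,  y >= 0.

So the dual LP is:
  minimize  12y1 + 6y2 + 8y3
  subject to:
    y1 + 2y3 >= 4
    y2 + 3y3 >= 3
    y1, y2, y3 >= 0

Solving the primal: x* = (4, 0).
  primal value c^T x* = 16.
Solving the dual: y* = (0, 0, 2).
  dual value b^T y* = 16.
Strong duality: c^T x* = b^T y*. Confirmed.

16


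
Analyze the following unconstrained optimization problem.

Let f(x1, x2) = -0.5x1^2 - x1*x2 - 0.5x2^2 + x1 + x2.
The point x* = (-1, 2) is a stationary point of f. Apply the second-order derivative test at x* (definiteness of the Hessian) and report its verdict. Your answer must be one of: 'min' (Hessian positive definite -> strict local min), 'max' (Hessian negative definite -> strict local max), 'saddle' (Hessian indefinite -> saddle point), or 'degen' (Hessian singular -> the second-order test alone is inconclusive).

Compute the Hessian H = grad^2 f:
  H = [[-1, -1], [-1, -1]]
Verify stationarity: grad f(x*) = H x* + g = (0, 0).
Eigenvalues of H: -2, 0.
H has a zero eigenvalue (singular; negative semidefinite but not definite), so H is neither positive definite, negative definite, nor indefinite. The second-order test alone is inconclusive -> degen.
(Indeed, f is constant along the null direction of H through x*, so x* is not a strict local extremum.)

degen


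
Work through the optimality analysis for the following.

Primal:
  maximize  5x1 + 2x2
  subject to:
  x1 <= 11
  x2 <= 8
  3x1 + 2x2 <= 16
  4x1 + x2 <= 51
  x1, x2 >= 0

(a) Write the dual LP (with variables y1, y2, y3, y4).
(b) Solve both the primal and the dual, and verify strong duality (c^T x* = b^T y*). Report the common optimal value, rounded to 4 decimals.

The standard primal-dual pair for 'max c^T x s.t. A x <= b, x >= 0' is:
  Dual:  min b^T y  s.t.  A^T y >= c,  y >= 0.

So the dual LP is:
  minimize  11y1 + 8y2 + 16y3 + 51y4
  subject to:
    y1 + 3y3 + 4y4 >= 5
    y2 + 2y3 + y4 >= 2
    y1, y2, y3, y4 >= 0

Solving the primal: x* = (5.3333, 0).
  primal value c^T x* = 26.6667.
Solving the dual: y* = (0, 0, 1.6667, 0).
  dual value b^T y* = 26.6667.
Strong duality: c^T x* = b^T y*. Confirmed.

26.6667


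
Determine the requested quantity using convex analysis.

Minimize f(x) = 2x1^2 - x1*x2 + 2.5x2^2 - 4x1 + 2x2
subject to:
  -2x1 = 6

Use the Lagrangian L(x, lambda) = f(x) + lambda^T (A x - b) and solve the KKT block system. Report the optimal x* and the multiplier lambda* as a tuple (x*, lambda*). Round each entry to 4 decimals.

Form the Lagrangian:
  L(x, lambda) = (1/2) x^T Q x + c^T x + lambda^T (A x - b)
Stationarity (grad_x L = 0): Q x + c + A^T lambda = 0.
Primal feasibility: A x = b.

This gives the KKT block system:
  [ Q   A^T ] [ x     ]   [-c ]
  [ A    0  ] [ lambda ] = [ b ]

Solving the linear system:
  x*      = (-3, -1)
  lambda* = (-7.5)
  f(x*)   = 27.5

x* = (-3, -1), lambda* = (-7.5)


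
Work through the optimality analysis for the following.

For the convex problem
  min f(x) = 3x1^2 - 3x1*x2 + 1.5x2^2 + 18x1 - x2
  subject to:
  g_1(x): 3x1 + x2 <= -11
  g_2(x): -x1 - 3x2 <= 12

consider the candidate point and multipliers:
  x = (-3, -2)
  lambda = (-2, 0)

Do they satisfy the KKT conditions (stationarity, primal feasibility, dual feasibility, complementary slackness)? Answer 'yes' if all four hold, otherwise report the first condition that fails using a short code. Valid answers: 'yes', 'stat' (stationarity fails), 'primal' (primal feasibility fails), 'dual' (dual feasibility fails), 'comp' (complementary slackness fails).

Gradient of f: grad f(x) = Q x + c = (6, 2)
Constraint values g_i(x) = a_i^T x - b_i:
  g_1((-3, -2)) = 0
  g_2((-3, -2)) = -3
Stationarity residual: grad f(x) + sum_i lambda_i a_i = (0, 0)
  -> stationarity OK
Primal feasibility (all g_i <= 0): OK
Dual feasibility (all lambda_i >= 0): FAILS
Complementary slackness (lambda_i * g_i(x) = 0 for all i): OK

Verdict: the first failing condition is dual_feasibility -> dual.

dual


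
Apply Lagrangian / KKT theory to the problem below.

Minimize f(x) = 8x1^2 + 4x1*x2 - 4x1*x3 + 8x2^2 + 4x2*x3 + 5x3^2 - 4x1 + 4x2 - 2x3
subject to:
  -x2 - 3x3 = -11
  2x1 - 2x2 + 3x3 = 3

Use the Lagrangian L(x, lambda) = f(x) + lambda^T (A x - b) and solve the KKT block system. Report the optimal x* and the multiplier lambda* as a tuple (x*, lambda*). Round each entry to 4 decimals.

Form the Lagrangian:
  L(x, lambda) = (1/2) x^T Q x + c^T x + lambda^T (A x - b)
Stationarity (grad_x L = 0): Q x + c + A^T lambda = 0.
Primal feasibility: A x = b.

This gives the KKT block system:
  [ Q   A^T ] [ x     ]   [-c ]
  [ A    0  ] [ lambda ] = [ b ]

Solving the linear system:
  x*      = (-0.8796, 2.0803, 2.9732)
  lambda* = (24.0134, 10.8227)
  f(x*)   = 118.786

x* = (-0.8796, 2.0803, 2.9732), lambda* = (24.0134, 10.8227)


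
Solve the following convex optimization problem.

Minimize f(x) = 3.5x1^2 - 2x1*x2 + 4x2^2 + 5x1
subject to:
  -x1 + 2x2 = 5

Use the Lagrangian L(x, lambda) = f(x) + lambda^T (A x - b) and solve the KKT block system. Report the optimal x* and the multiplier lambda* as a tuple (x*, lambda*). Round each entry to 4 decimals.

Form the Lagrangian:
  L(x, lambda) = (1/2) x^T Q x + c^T x + lambda^T (A x - b)
Stationarity (grad_x L = 0): Q x + c + A^T lambda = 0.
Primal feasibility: A x = b.

This gives the KKT block system:
  [ Q   A^T ] [ x     ]   [-c ]
  [ A    0  ] [ lambda ] = [ b ]

Solving the linear system:
  x*      = (-1.4286, 1.7857)
  lambda* = (-8.5714)
  f(x*)   = 17.8571

x* = (-1.4286, 1.7857), lambda* = (-8.5714)


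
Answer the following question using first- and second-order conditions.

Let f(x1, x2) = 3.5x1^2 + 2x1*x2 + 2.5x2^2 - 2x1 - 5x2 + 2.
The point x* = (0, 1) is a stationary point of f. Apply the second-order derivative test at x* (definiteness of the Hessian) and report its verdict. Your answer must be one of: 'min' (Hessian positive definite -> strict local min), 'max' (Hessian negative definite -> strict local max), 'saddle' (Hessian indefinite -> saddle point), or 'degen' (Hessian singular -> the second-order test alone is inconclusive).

Compute the Hessian H = grad^2 f:
  H = [[7, 2], [2, 5]]
Verify stationarity: grad f(x*) = H x* + g = (0, 0).
Eigenvalues of H: 3.7639, 8.2361.
Both eigenvalues > 0, so H is positive definite -> x* is a strict local min.

min


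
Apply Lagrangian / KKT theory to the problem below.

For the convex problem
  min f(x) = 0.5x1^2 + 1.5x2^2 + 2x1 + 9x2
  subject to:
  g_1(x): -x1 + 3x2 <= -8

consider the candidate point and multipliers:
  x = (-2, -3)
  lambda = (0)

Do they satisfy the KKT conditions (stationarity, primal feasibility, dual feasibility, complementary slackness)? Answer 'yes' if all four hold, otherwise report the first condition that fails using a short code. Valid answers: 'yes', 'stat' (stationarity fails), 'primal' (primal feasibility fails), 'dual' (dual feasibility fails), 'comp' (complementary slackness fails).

Gradient of f: grad f(x) = Q x + c = (0, 0)
Constraint values g_i(x) = a_i^T x - b_i:
  g_1((-2, -3)) = 1
Stationarity residual: grad f(x) + sum_i lambda_i a_i = (0, 0)
  -> stationarity OK
Primal feasibility (all g_i <= 0): FAILS
Dual feasibility (all lambda_i >= 0): OK
Complementary slackness (lambda_i * g_i(x) = 0 for all i): OK

Verdict: the first failing condition is primal_feasibility -> primal.

primal


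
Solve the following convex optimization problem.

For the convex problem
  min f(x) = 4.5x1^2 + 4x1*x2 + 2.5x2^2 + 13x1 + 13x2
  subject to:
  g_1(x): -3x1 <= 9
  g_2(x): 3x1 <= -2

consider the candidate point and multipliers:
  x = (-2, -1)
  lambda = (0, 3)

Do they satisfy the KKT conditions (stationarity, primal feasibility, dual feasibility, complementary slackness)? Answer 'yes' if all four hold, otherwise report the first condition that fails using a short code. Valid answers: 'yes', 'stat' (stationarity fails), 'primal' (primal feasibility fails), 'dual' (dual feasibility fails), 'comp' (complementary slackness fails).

Gradient of f: grad f(x) = Q x + c = (-9, 0)
Constraint values g_i(x) = a_i^T x - b_i:
  g_1((-2, -1)) = -3
  g_2((-2, -1)) = -4
Stationarity residual: grad f(x) + sum_i lambda_i a_i = (0, 0)
  -> stationarity OK
Primal feasibility (all g_i <= 0): OK
Dual feasibility (all lambda_i >= 0): OK
Complementary slackness (lambda_i * g_i(x) = 0 for all i): FAILS

Verdict: the first failing condition is complementary_slackness -> comp.

comp


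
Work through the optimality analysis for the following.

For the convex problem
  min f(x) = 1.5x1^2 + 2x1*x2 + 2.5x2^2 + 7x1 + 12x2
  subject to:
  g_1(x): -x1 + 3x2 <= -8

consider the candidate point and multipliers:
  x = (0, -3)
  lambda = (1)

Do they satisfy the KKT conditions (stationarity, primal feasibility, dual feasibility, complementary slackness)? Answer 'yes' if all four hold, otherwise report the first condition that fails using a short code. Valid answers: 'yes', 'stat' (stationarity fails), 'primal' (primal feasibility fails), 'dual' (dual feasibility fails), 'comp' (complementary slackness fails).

Gradient of f: grad f(x) = Q x + c = (1, -3)
Constraint values g_i(x) = a_i^T x - b_i:
  g_1((0, -3)) = -1
Stationarity residual: grad f(x) + sum_i lambda_i a_i = (0, 0)
  -> stationarity OK
Primal feasibility (all g_i <= 0): OK
Dual feasibility (all lambda_i >= 0): OK
Complementary slackness (lambda_i * g_i(x) = 0 for all i): FAILS

Verdict: the first failing condition is complementary_slackness -> comp.

comp


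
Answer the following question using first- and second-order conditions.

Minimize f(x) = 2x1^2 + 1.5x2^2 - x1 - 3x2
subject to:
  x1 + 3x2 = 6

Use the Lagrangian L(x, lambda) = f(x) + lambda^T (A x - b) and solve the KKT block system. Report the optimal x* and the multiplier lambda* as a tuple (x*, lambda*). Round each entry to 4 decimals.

Form the Lagrangian:
  L(x, lambda) = (1/2) x^T Q x + c^T x + lambda^T (A x - b)
Stationarity (grad_x L = 0): Q x + c + A^T lambda = 0.
Primal feasibility: A x = b.

This gives the KKT block system:
  [ Q   A^T ] [ x     ]   [-c ]
  [ A    0  ] [ lambda ] = [ b ]

Solving the linear system:
  x*      = (0.4615, 1.8462)
  lambda* = (-0.8462)
  f(x*)   = -0.4615

x* = (0.4615, 1.8462), lambda* = (-0.8462)


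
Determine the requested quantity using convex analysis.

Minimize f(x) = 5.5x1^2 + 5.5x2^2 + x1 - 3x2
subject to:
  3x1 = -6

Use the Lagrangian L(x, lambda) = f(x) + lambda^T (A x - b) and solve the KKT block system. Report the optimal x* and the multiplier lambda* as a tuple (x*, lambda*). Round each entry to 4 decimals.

Form the Lagrangian:
  L(x, lambda) = (1/2) x^T Q x + c^T x + lambda^T (A x - b)
Stationarity (grad_x L = 0): Q x + c + A^T lambda = 0.
Primal feasibility: A x = b.

This gives the KKT block system:
  [ Q   A^T ] [ x     ]   [-c ]
  [ A    0  ] [ lambda ] = [ b ]

Solving the linear system:
  x*      = (-2, 0.2727)
  lambda* = (7)
  f(x*)   = 19.5909

x* = (-2, 0.2727), lambda* = (7)


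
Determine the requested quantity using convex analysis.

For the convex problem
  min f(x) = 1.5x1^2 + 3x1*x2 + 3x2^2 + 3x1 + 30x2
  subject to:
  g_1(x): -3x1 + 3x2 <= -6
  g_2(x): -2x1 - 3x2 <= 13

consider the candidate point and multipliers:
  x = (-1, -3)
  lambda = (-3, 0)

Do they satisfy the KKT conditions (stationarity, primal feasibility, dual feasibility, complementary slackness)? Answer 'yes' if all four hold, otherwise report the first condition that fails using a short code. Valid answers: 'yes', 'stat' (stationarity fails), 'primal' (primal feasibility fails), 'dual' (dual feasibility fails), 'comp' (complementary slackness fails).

Gradient of f: grad f(x) = Q x + c = (-9, 9)
Constraint values g_i(x) = a_i^T x - b_i:
  g_1((-1, -3)) = 0
  g_2((-1, -3)) = -2
Stationarity residual: grad f(x) + sum_i lambda_i a_i = (0, 0)
  -> stationarity OK
Primal feasibility (all g_i <= 0): OK
Dual feasibility (all lambda_i >= 0): FAILS
Complementary slackness (lambda_i * g_i(x) = 0 for all i): OK

Verdict: the first failing condition is dual_feasibility -> dual.

dual


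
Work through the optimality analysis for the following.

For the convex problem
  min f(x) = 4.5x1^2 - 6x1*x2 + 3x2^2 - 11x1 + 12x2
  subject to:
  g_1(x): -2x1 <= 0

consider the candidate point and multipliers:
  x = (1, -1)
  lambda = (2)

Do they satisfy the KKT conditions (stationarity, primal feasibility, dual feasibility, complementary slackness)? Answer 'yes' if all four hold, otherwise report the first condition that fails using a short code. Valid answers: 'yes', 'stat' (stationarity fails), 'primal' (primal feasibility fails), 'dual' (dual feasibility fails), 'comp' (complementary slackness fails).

Gradient of f: grad f(x) = Q x + c = (4, 0)
Constraint values g_i(x) = a_i^T x - b_i:
  g_1((1, -1)) = -2
Stationarity residual: grad f(x) + sum_i lambda_i a_i = (0, 0)
  -> stationarity OK
Primal feasibility (all g_i <= 0): OK
Dual feasibility (all lambda_i >= 0): OK
Complementary slackness (lambda_i * g_i(x) = 0 for all i): FAILS

Verdict: the first failing condition is complementary_slackness -> comp.

comp


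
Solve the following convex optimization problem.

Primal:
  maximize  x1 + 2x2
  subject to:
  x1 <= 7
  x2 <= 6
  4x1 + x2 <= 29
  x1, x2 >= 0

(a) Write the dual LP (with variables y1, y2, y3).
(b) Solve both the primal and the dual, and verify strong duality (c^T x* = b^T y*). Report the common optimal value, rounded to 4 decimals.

The standard primal-dual pair for 'max c^T x s.t. A x <= b, x >= 0' is:
  Dual:  min b^T y  s.t.  A^T y >= c,  y >= 0.

So the dual LP is:
  minimize  7y1 + 6y2 + 29y3
  subject to:
    y1 + 4y3 >= 1
    y2 + y3 >= 2
    y1, y2, y3 >= 0

Solving the primal: x* = (5.75, 6).
  primal value c^T x* = 17.75.
Solving the dual: y* = (0, 1.75, 0.25).
  dual value b^T y* = 17.75.
Strong duality: c^T x* = b^T y*. Confirmed.

17.75


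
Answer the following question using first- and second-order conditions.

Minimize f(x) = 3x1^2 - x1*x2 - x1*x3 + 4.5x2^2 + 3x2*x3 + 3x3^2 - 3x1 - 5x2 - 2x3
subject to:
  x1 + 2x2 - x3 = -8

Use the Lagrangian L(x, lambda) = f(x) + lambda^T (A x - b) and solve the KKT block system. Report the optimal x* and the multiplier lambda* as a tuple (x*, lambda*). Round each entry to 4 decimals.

Form the Lagrangian:
  L(x, lambda) = (1/2) x^T Q x + c^T x + lambda^T (A x - b)
Stationarity (grad_x L = 0): Q x + c + A^T lambda = 0.
Primal feasibility: A x = b.

This gives the KKT block system:
  [ Q   A^T ] [ x     ]   [-c ]
  [ A    0  ] [ lambda ] = [ b ]

Solving the linear system:
  x*      = (-0.7941, -2.2549, 2.6961)
  lambda* = (8.2059)
  f(x*)   = 36.9559

x* = (-0.7941, -2.2549, 2.6961), lambda* = (8.2059)


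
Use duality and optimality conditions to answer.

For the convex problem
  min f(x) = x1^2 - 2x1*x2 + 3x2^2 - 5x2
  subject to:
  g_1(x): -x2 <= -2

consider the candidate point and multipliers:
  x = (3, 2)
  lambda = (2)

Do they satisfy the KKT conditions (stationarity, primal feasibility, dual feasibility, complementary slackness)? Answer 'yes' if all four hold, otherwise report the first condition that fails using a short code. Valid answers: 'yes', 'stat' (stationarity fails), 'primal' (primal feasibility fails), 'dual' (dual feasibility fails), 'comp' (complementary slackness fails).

Gradient of f: grad f(x) = Q x + c = (2, 1)
Constraint values g_i(x) = a_i^T x - b_i:
  g_1((3, 2)) = 0
Stationarity residual: grad f(x) + sum_i lambda_i a_i = (2, -1)
  -> stationarity FAILS
Primal feasibility (all g_i <= 0): OK
Dual feasibility (all lambda_i >= 0): OK
Complementary slackness (lambda_i * g_i(x) = 0 for all i): OK

Verdict: the first failing condition is stationarity -> stat.

stat


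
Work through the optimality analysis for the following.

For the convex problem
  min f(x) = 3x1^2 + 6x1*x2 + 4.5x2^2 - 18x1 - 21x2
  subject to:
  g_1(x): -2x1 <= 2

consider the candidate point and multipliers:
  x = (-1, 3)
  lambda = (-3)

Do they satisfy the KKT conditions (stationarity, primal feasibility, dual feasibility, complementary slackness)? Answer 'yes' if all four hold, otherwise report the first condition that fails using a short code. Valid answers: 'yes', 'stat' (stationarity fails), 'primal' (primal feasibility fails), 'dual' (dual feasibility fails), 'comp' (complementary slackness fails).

Gradient of f: grad f(x) = Q x + c = (-6, 0)
Constraint values g_i(x) = a_i^T x - b_i:
  g_1((-1, 3)) = 0
Stationarity residual: grad f(x) + sum_i lambda_i a_i = (0, 0)
  -> stationarity OK
Primal feasibility (all g_i <= 0): OK
Dual feasibility (all lambda_i >= 0): FAILS
Complementary slackness (lambda_i * g_i(x) = 0 for all i): OK

Verdict: the first failing condition is dual_feasibility -> dual.

dual


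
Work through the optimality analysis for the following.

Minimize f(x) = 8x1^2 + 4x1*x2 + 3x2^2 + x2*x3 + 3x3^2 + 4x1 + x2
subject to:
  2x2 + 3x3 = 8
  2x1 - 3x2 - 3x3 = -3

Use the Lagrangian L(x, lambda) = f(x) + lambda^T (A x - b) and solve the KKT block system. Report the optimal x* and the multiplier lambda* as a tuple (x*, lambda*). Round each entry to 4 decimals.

Form the Lagrangian:
  L(x, lambda) = (1/2) x^T Q x + c^T x + lambda^T (A x - b)
Stationarity (grad_x L = 0): Q x + c + A^T lambda = 0.
Primal feasibility: A x = b.

This gives the KKT block system:
  [ Q   A^T ] [ x     ]   [-c ]
  [ A    0  ] [ lambda ] = [ b ]

Solving the linear system:
  x*      = (1.6848, -1.6304, 3.7536)
  lambda* = (-19.1812, -12.2174)
  f(x*)   = 60.9529

x* = (1.6848, -1.6304, 3.7536), lambda* = (-19.1812, -12.2174)


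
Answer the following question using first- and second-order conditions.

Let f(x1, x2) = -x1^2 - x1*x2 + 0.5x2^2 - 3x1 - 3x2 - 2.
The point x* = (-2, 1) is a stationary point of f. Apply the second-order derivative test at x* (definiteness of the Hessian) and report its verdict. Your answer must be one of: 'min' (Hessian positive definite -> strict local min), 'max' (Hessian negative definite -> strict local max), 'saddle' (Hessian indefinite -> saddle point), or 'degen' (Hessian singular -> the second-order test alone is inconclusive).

Compute the Hessian H = grad^2 f:
  H = [[-2, -1], [-1, 1]]
Verify stationarity: grad f(x*) = H x* + g = (0, 0).
Eigenvalues of H: -2.3028, 1.3028.
Eigenvalues have mixed signs, so H is indefinite -> x* is a saddle point.

saddle


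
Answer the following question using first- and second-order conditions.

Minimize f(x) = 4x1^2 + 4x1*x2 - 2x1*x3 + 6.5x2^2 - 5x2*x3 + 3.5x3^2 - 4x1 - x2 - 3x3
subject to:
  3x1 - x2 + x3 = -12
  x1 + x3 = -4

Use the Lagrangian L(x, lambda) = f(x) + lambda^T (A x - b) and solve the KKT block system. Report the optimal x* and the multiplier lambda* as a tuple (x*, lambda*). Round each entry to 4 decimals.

Form the Lagrangian:
  L(x, lambda) = (1/2) x^T Q x + c^T x + lambda^T (A x - b)
Stationarity (grad_x L = 0): Q x + c + A^T lambda = 0.
Primal feasibility: A x = b.

This gives the KKT block system:
  [ Q   A^T ] [ x     ]   [-c ]
  [ A    0  ] [ lambda ] = [ b ]

Solving the linear system:
  x*      = (-3.2991, 1.4019, -0.7009)
  lambda* = (7.5327, 0.785)
  f(x*)   = 53.715

x* = (-3.2991, 1.4019, -0.7009), lambda* = (7.5327, 0.785)


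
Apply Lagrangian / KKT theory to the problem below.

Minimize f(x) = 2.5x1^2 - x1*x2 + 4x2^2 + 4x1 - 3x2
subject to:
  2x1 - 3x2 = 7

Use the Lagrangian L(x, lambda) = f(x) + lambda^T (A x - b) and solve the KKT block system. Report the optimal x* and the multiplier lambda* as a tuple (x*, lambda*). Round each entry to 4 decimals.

Form the Lagrangian:
  L(x, lambda) = (1/2) x^T Q x + c^T x + lambda^T (A x - b)
Stationarity (grad_x L = 0): Q x + c + A^T lambda = 0.
Primal feasibility: A x = b.

This gives the KKT block system:
  [ Q   A^T ] [ x     ]   [-c ]
  [ A    0  ] [ lambda ] = [ b ]

Solving the linear system:
  x*      = (1.1231, -1.5846)
  lambda* = (-5.6)
  f(x*)   = 24.2231

x* = (1.1231, -1.5846), lambda* = (-5.6)


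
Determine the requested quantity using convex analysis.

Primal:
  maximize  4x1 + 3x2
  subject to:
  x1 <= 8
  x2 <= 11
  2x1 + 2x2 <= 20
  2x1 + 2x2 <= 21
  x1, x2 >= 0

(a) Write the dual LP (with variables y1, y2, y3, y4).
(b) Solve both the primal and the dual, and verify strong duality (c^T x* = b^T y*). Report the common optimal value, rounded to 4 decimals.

The standard primal-dual pair for 'max c^T x s.t. A x <= b, x >= 0' is:
  Dual:  min b^T y  s.t.  A^T y >= c,  y >= 0.

So the dual LP is:
  minimize  8y1 + 11y2 + 20y3 + 21y4
  subject to:
    y1 + 2y3 + 2y4 >= 4
    y2 + 2y3 + 2y4 >= 3
    y1, y2, y3, y4 >= 0

Solving the primal: x* = (8, 2).
  primal value c^T x* = 38.
Solving the dual: y* = (1, 0, 1.5, 0).
  dual value b^T y* = 38.
Strong duality: c^T x* = b^T y*. Confirmed.

38


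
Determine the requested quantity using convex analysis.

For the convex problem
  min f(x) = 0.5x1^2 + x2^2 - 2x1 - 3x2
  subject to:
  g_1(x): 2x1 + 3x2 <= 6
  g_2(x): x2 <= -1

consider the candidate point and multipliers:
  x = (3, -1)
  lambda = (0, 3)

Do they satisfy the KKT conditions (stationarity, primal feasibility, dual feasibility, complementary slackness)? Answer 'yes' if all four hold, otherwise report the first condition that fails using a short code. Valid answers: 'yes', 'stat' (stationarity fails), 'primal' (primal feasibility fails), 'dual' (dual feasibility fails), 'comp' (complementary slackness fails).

Gradient of f: grad f(x) = Q x + c = (1, -5)
Constraint values g_i(x) = a_i^T x - b_i:
  g_1((3, -1)) = -3
  g_2((3, -1)) = 0
Stationarity residual: grad f(x) + sum_i lambda_i a_i = (1, -2)
  -> stationarity FAILS
Primal feasibility (all g_i <= 0): OK
Dual feasibility (all lambda_i >= 0): OK
Complementary slackness (lambda_i * g_i(x) = 0 for all i): OK

Verdict: the first failing condition is stationarity -> stat.

stat


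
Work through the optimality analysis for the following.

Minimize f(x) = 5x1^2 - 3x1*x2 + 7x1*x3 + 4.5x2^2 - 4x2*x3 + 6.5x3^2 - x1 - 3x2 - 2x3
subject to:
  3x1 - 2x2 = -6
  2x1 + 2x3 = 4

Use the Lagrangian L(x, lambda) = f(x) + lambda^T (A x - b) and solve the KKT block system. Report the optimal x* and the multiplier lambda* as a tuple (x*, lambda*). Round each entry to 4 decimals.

Form the Lagrangian:
  L(x, lambda) = (1/2) x^T Q x + c^T x + lambda^T (A x - b)
Stationarity (grad_x L = 0): Q x + c + A^T lambda = 0.
Primal feasibility: A x = b.

This gives the KKT block system:
  [ Q   A^T ] [ x     ]   [-c ]
  [ A    0  ] [ lambda ] = [ b ]

Solving the linear system:
  x*      = (-0.4961, 2.2558, 2.4961)
  lambda* = (4.4031, -8.9767)
  f(x*)   = 25.531

x* = (-0.4961, 2.2558, 2.4961), lambda* = (4.4031, -8.9767)


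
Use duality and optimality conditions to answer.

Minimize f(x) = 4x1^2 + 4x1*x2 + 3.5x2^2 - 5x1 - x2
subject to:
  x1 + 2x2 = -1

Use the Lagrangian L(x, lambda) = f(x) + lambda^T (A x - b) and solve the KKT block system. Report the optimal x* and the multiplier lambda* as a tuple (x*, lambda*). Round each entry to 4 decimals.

Form the Lagrangian:
  L(x, lambda) = (1/2) x^T Q x + c^T x + lambda^T (A x - b)
Stationarity (grad_x L = 0): Q x + c + A^T lambda = 0.
Primal feasibility: A x = b.

This gives the KKT block system:
  [ Q   A^T ] [ x     ]   [-c ]
  [ A    0  ] [ lambda ] = [ b ]

Solving the linear system:
  x*      = (0.8261, -0.913)
  lambda* = (2.0435)
  f(x*)   = -0.587

x* = (0.8261, -0.913), lambda* = (2.0435)


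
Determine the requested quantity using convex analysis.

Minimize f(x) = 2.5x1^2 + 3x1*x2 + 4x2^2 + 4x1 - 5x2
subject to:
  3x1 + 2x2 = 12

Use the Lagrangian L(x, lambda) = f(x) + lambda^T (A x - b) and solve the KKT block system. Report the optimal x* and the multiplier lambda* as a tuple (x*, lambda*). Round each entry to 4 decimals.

Form the Lagrangian:
  L(x, lambda) = (1/2) x^T Q x + c^T x + lambda^T (A x - b)
Stationarity (grad_x L = 0): Q x + c + A^T lambda = 0.
Primal feasibility: A x = b.

This gives the KKT block system:
  [ Q   A^T ] [ x     ]   [-c ]
  [ A    0  ] [ lambda ] = [ b ]

Solving the linear system:
  x*      = (3.0357, 1.4464)
  lambda* = (-7.8393)
  f(x*)   = 49.4911

x* = (3.0357, 1.4464), lambda* = (-7.8393)


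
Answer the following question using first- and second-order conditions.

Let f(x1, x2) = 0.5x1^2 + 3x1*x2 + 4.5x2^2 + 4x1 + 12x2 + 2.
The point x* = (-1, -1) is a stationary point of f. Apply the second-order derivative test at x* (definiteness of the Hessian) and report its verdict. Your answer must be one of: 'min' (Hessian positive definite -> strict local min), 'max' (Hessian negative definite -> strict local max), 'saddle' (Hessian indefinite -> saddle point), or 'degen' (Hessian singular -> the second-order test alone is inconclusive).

Compute the Hessian H = grad^2 f:
  H = [[1, 3], [3, 9]]
Verify stationarity: grad f(x*) = H x* + g = (0, 0).
Eigenvalues of H: 0, 10.
H has a zero eigenvalue (singular; positive semidefinite but not definite), so H is neither positive definite, negative definite, nor indefinite. The second-order test alone is inconclusive -> degen.
(Indeed, f is constant along the null direction of H through x*, so x* is not a strict local extremum.)

degen


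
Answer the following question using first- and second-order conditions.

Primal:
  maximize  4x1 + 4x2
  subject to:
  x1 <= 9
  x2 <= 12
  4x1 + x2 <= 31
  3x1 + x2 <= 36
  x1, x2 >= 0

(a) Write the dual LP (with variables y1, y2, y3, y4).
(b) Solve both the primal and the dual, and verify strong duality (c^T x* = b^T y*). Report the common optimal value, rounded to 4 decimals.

The standard primal-dual pair for 'max c^T x s.t. A x <= b, x >= 0' is:
  Dual:  min b^T y  s.t.  A^T y >= c,  y >= 0.

So the dual LP is:
  minimize  9y1 + 12y2 + 31y3 + 36y4
  subject to:
    y1 + 4y3 + 3y4 >= 4
    y2 + y3 + y4 >= 4
    y1, y2, y3, y4 >= 0

Solving the primal: x* = (4.75, 12).
  primal value c^T x* = 67.
Solving the dual: y* = (0, 3, 1, 0).
  dual value b^T y* = 67.
Strong duality: c^T x* = b^T y*. Confirmed.

67


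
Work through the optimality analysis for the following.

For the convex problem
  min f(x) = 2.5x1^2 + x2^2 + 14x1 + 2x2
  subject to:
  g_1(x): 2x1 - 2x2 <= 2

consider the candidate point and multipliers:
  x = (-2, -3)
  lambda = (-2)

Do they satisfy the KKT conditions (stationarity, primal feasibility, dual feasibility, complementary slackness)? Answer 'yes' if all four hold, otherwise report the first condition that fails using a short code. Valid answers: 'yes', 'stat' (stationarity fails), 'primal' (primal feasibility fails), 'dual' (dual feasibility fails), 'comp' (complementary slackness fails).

Gradient of f: grad f(x) = Q x + c = (4, -4)
Constraint values g_i(x) = a_i^T x - b_i:
  g_1((-2, -3)) = 0
Stationarity residual: grad f(x) + sum_i lambda_i a_i = (0, 0)
  -> stationarity OK
Primal feasibility (all g_i <= 0): OK
Dual feasibility (all lambda_i >= 0): FAILS
Complementary slackness (lambda_i * g_i(x) = 0 for all i): OK

Verdict: the first failing condition is dual_feasibility -> dual.

dual
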